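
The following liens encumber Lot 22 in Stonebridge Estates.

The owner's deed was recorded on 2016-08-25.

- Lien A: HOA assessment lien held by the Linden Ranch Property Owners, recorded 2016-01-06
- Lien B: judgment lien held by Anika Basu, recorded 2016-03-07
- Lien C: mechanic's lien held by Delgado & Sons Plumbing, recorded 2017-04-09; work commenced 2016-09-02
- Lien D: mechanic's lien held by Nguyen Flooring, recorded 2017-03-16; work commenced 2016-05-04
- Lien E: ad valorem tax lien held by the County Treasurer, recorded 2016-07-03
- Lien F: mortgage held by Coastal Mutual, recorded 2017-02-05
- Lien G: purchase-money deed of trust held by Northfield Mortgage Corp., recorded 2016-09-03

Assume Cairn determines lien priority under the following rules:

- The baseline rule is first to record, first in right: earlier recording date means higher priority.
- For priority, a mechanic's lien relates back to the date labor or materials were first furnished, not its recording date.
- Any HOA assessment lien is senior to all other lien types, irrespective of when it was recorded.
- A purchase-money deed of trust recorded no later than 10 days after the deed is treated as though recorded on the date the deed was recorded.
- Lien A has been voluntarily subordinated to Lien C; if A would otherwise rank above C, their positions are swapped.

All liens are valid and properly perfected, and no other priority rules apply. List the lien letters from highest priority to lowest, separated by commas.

Effective dates after the stated exceptions: C relates back to 2016-09-02 (work commenced); D relates back to 2016-05-04 (work commenced); G was recorded within the 10-day window, so its effective date is the deed date 2016-08-25.
As an HOA assessment lien, A is senior to every other lien.
The other liens, earliest effective date first: B (2016-03-07), D (2016-05-04), E (2016-07-03), G (2016-08-25), C (2016-09-02), F (2017-02-05).
Because A would otherwise rank above C, the subordination swaps them.

C, B, D, E, G, A, F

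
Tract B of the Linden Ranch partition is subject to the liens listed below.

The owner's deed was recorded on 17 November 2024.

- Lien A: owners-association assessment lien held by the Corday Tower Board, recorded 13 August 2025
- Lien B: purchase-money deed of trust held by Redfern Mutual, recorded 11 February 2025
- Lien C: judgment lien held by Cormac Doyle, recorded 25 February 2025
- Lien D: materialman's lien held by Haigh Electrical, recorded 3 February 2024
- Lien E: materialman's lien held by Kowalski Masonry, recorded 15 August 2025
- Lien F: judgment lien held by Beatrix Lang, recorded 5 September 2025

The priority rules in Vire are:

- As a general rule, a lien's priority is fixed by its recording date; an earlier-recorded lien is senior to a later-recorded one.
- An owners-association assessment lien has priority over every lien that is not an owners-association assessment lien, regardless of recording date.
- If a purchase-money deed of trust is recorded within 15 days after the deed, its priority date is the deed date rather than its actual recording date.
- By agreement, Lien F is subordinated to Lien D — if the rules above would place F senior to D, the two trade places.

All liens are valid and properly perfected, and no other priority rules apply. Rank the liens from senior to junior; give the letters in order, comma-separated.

Adjusting effective dates: B was recorded 86 days after the deed — beyond 15 days — so no relation-back applies.
As an owners-association assessment lien, A is senior to every other lien.
Remaining liens by effective date: D (3 February 2024), B (11 February 2025), C (25 February 2025), E (15 August 2025), F (5 September 2025).
Since F is not senior to D, the subordination leaves the order unchanged.

A, D, B, C, E, F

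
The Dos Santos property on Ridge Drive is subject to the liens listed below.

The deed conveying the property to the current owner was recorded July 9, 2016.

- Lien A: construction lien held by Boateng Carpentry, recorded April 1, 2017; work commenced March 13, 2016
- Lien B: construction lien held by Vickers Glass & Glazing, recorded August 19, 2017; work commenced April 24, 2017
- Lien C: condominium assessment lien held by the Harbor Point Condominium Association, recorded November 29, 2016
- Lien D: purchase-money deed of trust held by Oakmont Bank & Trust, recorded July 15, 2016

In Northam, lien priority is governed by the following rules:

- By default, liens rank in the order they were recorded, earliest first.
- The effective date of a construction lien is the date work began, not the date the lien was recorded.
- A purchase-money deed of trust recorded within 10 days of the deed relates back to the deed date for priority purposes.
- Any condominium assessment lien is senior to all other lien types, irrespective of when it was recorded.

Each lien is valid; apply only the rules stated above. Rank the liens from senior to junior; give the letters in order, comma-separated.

C, A, D, B

First, effective dates: A is treated as recorded March 13, 2016, the work-commencement date; B relates back to April 24, 2017 (work commenced); D's effective date is the deed date, July 9, 2016.
C, as a condominium assessment lien, has superpriority and ranks first.
Remaining liens by effective date: A (March 13, 2016), D (July 9, 2016), B (April 24, 2017).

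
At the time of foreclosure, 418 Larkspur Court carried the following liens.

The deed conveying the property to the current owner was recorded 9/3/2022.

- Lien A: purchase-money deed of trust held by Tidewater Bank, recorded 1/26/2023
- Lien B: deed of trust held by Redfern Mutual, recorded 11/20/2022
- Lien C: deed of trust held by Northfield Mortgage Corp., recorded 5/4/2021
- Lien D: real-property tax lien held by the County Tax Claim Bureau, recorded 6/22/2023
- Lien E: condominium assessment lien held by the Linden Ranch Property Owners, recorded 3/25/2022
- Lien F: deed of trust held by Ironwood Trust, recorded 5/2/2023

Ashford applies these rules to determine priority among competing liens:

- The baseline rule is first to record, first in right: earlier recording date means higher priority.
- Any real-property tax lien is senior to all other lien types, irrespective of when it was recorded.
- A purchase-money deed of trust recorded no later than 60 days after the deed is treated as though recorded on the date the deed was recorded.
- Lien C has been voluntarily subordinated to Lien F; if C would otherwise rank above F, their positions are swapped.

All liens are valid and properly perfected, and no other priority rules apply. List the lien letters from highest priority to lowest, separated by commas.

D, F, E, B, A, C

Effective dates: A was recorded 145 days after the deed, outside the 60-day window, so it keeps its recording date.
D is a real-property tax lien, so it outranks all other liens regardless of date.
Ordering the rest by effective date: C (5/4/2021), E (3/25/2022), B (11/20/2022), A (1/26/2023), F (5/2/2023).
Because C would otherwise rank above F, the subordination swaps them.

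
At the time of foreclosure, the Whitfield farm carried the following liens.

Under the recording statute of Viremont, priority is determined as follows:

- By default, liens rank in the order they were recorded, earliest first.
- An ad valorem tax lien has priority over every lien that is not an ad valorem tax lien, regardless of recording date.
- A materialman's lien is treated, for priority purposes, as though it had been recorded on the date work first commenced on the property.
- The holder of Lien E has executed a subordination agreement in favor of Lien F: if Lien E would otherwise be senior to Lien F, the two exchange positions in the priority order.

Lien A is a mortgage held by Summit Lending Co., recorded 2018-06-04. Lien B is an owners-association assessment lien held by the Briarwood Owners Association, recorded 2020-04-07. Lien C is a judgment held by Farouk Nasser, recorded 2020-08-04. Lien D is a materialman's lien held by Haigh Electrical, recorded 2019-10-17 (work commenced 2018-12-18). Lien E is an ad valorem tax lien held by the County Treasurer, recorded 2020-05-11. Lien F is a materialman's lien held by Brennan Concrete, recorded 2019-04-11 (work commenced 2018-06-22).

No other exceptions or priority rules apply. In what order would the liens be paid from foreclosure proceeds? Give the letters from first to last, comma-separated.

F, A, E, D, B, C

Effective dates after the stated exceptions: D is treated as recorded 2018-12-18, the work-commencement date; F's effective date is 2018-06-22, when work began.
E is an ad valorem tax lien, so it outranks all other liens regardless of date.
The other liens, earliest effective date first: A (2018-06-04), F (2018-06-22), D (2018-12-18), B (2020-04-07), C (2020-08-04).
E would otherwise be senior to F, so under the subordination agreement E and F exchange positions.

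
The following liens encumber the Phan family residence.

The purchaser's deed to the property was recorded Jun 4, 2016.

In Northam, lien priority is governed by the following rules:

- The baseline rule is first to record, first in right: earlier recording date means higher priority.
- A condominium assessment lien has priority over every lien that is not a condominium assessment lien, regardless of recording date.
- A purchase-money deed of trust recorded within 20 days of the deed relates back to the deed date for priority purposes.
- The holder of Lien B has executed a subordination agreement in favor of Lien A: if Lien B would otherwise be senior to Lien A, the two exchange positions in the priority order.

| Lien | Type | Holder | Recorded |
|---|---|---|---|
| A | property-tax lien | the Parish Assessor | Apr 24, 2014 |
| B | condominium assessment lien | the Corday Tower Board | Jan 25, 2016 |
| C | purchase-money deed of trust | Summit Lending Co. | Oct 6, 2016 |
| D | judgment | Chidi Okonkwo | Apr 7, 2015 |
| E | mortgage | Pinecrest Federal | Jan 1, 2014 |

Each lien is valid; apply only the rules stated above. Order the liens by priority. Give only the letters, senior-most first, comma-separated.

Effective dates after the stated exceptions: C was recorded 124 days after the deed, outside the 20-day window, so it keeps its recording date.
B is a condominium assessment lien and takes priority over every other lien.
The other liens, earliest effective date first: E (Jan 1, 2014), A (Apr 24, 2014), D (Apr 7, 2015), C (Oct 6, 2016).
Because B would otherwise rank above A, the subordination swaps them.

A, E, B, D, C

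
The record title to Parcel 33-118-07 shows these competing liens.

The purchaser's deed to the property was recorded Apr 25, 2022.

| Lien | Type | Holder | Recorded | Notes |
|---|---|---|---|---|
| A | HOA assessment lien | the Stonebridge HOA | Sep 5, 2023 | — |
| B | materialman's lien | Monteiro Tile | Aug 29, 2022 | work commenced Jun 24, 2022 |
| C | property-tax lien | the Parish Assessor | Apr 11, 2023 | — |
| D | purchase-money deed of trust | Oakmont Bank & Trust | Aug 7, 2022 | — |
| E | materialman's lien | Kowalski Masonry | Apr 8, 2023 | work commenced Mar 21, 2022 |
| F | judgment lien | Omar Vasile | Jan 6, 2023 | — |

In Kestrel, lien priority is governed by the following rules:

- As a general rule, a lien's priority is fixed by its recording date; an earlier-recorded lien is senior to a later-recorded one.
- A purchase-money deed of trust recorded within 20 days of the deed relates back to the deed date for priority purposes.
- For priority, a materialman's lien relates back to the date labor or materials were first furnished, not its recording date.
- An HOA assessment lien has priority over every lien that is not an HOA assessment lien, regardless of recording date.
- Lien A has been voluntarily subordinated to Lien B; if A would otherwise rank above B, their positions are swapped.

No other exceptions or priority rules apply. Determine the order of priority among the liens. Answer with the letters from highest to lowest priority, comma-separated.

B, E, A, D, F, C

Effective dates after the stated exceptions: B is treated as recorded Jun 24, 2022, the work-commencement date; D was recorded 104 days after the deed, outside the 20-day window, so it keeps its recording date; E's effective date is Mar 21, 2022, when work began.
A is an HOA assessment lien and takes priority over every other lien.
The other liens, earliest effective date first: E (Mar 21, 2022), B (Jun 24, 2022), D (Aug 7, 2022), F (Jan 6, 2023), C (Apr 11, 2023).
A is senior to B before the subordination, so the two trade places.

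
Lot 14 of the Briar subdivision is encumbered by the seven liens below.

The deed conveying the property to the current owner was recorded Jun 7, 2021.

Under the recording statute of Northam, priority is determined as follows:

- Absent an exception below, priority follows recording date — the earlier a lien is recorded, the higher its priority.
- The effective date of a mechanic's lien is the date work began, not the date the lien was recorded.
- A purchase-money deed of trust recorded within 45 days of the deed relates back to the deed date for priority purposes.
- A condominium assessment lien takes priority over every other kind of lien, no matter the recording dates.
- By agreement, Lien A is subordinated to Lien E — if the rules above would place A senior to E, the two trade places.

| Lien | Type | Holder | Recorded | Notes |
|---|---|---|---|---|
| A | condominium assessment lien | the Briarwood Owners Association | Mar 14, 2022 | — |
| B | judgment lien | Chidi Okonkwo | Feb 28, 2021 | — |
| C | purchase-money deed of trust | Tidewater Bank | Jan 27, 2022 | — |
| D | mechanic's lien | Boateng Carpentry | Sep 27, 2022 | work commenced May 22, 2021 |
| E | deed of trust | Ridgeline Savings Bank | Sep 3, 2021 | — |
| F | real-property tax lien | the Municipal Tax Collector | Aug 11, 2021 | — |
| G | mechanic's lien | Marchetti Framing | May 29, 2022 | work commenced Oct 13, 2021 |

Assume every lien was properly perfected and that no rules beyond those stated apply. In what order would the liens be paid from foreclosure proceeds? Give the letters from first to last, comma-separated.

Effective dates after the stated exceptions: C was recorded 234 days after the deed, outside the 45-day window, so it keeps its recording date; D's effective date is May 22, 2021, when work began; G's effective date is Oct 13, 2021, when work began.
A is a condominium assessment lien, so it outranks all other liens regardless of date.
The other liens, earliest effective date first: B (Feb 28, 2021), D (May 22, 2021), F (Aug 11, 2021), E (Sep 3, 2021), G (Oct 13, 2021), C (Jan 27, 2022).
The subordination applies — A was senior to E — so A and E swap.

E, B, D, F, A, G, C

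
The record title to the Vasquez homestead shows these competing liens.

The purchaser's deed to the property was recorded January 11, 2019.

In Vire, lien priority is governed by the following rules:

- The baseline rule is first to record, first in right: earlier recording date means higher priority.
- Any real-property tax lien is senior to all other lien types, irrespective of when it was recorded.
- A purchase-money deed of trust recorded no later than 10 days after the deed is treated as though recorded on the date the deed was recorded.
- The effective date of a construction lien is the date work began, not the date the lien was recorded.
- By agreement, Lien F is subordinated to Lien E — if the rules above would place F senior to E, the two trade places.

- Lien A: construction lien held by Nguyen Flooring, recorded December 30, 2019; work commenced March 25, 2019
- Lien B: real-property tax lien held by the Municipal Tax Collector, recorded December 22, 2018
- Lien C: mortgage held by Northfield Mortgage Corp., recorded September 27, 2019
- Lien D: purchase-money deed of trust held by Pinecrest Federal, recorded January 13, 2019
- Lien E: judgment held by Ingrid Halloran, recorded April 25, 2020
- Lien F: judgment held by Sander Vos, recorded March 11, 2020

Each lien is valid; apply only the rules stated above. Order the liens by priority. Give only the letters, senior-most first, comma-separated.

B, D, A, C, E, F

Adjusting effective dates: A's effective date is March 25, 2019, when work began; D's effective date is the deed date, January 11, 2019.
B is a real-property tax lien, so it outranks all other liens regardless of date.
Ordering the rest by effective date: D (January 11, 2019), A (March 25, 2019), C (September 27, 2019), F (March 11, 2020), E (April 25, 2020).
F is senior to E before the subordination, so the two trade places.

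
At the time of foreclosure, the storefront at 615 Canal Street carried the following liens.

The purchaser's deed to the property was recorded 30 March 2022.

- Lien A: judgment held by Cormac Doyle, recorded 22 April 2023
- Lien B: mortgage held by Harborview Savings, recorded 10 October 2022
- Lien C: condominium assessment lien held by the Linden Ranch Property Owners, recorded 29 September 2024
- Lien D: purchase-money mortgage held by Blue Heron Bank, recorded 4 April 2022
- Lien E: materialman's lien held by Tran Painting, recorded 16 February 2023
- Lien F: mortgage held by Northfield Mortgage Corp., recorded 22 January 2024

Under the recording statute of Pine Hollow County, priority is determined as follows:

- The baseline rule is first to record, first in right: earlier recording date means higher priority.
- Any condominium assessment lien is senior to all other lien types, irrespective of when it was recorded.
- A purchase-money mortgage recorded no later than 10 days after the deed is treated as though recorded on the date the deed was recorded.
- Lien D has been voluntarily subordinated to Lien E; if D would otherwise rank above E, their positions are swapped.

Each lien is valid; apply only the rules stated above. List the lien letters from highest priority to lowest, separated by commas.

C, E, B, D, A, F

Effective dates: D's effective date is the deed date, 30 March 2022.
C is a condominium assessment lien, so it outranks all other liens regardless of date.
Remaining liens by effective date: D (30 March 2022), B (10 October 2022), E (16 February 2023), A (22 April 2023), F (22 January 2024).
D is senior to E before the subordination, so the two trade places.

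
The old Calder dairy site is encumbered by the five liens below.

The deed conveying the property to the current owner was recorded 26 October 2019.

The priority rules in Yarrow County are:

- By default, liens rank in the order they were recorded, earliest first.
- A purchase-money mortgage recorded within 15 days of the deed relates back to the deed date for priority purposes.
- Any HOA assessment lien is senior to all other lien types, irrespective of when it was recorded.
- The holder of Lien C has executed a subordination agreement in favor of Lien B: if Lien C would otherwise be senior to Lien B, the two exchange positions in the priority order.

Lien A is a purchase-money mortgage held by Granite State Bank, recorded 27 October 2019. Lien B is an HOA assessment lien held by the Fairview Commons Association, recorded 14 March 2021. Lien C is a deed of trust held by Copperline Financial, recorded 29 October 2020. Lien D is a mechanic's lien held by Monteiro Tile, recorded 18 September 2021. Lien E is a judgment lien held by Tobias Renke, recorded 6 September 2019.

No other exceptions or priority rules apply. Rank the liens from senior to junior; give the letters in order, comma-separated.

B, E, A, C, D

Effective dates after the stated exceptions: A relates back to the deed date 26 October 2019.
B is an HOA assessment lien and takes priority over every other lien.
Among the remaining liens, by effective date: E (6 September 2019), A (26 October 2019), C (29 October 2020), D (18 September 2021).
C is already junior to B, so the subordination agreement changes nothing.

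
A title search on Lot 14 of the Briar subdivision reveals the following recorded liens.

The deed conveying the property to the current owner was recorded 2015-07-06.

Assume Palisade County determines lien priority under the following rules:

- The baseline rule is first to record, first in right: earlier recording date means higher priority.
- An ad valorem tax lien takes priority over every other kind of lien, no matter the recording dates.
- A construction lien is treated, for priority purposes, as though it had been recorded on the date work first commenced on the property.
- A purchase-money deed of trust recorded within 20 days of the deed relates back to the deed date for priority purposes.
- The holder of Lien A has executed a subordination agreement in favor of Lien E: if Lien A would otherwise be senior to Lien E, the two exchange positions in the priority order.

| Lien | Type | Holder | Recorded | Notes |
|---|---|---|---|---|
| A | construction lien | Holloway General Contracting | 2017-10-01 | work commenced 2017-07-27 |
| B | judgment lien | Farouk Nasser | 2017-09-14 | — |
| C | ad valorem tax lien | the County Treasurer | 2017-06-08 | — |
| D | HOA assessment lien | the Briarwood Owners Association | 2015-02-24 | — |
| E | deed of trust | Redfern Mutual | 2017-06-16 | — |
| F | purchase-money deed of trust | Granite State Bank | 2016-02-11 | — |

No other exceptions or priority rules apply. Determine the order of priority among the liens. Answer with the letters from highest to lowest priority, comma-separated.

First, effective dates: A relates back to 2017-07-27 (work commenced); F was recorded 220 days after the deed, outside the 20-day window, so it keeps its recording date.
C is an ad valorem tax lien and takes priority over every other lien.
Among the remaining liens, by effective date: D (2015-02-24), F (2016-02-11), E (2017-06-16), A (2017-07-27), B (2017-09-14).
Since A is not senior to E, the subordination leaves the order unchanged.

C, D, F, E, A, B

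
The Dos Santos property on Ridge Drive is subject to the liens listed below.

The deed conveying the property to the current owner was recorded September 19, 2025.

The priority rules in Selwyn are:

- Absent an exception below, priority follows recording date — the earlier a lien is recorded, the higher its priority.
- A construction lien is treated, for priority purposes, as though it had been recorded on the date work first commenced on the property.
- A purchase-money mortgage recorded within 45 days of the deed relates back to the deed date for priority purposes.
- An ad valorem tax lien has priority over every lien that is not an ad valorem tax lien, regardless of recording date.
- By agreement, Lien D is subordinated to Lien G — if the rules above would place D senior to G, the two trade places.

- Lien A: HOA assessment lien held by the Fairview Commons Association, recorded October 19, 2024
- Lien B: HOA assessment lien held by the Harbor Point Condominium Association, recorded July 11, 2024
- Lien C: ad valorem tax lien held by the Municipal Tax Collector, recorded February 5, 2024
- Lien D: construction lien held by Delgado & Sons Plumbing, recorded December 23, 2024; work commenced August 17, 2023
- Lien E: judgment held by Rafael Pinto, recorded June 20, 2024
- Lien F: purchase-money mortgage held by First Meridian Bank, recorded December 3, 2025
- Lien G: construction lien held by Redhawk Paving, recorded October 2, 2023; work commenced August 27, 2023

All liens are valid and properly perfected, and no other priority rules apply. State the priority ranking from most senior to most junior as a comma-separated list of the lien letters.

C, G, D, E, B, A, F

Adjusting effective dates: D's effective date is August 17, 2023, when work began; F was recorded 75 days after the deed — beyond 45 days — so no relation-back applies; G's effective date is August 27, 2023, when work began.
C, as an ad valorem tax lien, has superpriority and ranks first.
The other liens, earliest effective date first: D (August 17, 2023), G (August 27, 2023), E (June 20, 2024), B (July 11, 2024), A (October 19, 2024), F (December 3, 2025).
The subordination applies — D was senior to G — so D and G swap.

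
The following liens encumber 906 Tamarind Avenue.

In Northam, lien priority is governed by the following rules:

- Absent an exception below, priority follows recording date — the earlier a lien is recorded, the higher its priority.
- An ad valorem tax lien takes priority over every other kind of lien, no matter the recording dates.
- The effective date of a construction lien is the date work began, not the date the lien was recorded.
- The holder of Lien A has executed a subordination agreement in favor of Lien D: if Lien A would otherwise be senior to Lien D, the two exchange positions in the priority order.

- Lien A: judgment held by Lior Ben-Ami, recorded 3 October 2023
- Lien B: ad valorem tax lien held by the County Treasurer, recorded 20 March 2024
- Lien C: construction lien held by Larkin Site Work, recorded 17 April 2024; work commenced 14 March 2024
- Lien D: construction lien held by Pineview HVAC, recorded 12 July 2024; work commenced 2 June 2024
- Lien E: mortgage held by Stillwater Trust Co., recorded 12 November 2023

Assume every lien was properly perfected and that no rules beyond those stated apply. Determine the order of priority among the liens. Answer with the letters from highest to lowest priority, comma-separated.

Effective dates after the stated exceptions: C is treated as recorded 14 March 2024, the work-commencement date; D is treated as recorded 2 June 2024, the work-commencement date.
As an ad valorem tax lien, B is senior to every other lien.
Ordering the rest by effective date: A (3 October 2023), E (12 November 2023), C (14 March 2024), D (2 June 2024).
The subordination applies — A was senior to D — so A and D swap.

B, D, E, C, A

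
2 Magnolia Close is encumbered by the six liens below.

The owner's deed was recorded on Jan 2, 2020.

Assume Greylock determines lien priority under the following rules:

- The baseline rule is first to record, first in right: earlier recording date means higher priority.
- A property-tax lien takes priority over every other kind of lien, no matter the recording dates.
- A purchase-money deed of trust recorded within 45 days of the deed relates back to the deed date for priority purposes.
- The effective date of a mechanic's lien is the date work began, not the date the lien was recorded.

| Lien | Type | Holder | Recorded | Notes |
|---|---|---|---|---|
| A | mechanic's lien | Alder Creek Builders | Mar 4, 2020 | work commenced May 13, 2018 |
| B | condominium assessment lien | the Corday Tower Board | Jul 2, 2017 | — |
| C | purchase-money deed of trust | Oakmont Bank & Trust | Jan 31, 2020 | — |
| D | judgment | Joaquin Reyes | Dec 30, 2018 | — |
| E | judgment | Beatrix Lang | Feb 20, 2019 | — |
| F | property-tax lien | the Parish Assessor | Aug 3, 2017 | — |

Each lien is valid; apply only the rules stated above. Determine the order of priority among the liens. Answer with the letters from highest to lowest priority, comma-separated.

F, B, A, D, E, C

First, effective dates: A relates back to May 13, 2018 (work commenced); C relates back to the deed date Jan 2, 2020.
As a property-tax lien, F is senior to every other lien.
Among the remaining liens, by effective date: B (Jul 2, 2017), A (May 13, 2018), D (Dec 30, 2018), E (Feb 20, 2019), C (Jan 2, 2020).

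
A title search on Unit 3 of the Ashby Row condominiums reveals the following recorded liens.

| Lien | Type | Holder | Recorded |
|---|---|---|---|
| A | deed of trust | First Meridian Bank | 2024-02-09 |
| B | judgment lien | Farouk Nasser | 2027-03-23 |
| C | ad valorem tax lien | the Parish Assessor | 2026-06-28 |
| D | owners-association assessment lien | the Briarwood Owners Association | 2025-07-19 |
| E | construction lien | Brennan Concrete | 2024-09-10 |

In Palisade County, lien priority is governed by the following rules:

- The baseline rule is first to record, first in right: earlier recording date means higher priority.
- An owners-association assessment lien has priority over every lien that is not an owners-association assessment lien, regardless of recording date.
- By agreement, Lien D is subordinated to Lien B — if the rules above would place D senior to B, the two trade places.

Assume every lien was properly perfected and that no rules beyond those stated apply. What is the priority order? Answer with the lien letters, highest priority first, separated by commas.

B, A, E, C, D

D is an owners-association assessment lien, so it outranks all other liens regardless of date.
The other liens, earliest effective date first: A (2024-02-09), E (2024-09-10), C (2026-06-28), B (2027-03-23).
Because D would otherwise rank above B, the subordination swaps them.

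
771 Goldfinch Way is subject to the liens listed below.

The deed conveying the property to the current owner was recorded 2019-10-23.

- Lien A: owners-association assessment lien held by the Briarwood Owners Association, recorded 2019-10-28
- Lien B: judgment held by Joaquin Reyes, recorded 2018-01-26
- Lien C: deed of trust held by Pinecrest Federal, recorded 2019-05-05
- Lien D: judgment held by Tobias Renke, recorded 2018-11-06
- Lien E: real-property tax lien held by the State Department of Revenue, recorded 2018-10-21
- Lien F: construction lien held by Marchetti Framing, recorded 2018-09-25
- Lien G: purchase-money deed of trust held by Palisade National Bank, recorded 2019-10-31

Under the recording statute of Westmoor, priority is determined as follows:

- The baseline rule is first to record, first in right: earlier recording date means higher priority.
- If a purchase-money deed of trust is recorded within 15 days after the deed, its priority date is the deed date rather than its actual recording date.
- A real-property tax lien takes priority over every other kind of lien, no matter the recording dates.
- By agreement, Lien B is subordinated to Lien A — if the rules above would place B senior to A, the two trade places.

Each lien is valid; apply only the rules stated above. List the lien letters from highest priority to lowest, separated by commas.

Adjusting effective dates: G's effective date is the deed date, 2019-10-23.
E is a real-property tax lien and takes priority over every other lien.
The other liens, earliest effective date first: B (2018-01-26), F (2018-09-25), D (2018-11-06), C (2019-05-05), G (2019-10-23), A (2019-10-28).
The subordination applies — B was senior to A — so B and A swap.

E, A, F, D, C, G, B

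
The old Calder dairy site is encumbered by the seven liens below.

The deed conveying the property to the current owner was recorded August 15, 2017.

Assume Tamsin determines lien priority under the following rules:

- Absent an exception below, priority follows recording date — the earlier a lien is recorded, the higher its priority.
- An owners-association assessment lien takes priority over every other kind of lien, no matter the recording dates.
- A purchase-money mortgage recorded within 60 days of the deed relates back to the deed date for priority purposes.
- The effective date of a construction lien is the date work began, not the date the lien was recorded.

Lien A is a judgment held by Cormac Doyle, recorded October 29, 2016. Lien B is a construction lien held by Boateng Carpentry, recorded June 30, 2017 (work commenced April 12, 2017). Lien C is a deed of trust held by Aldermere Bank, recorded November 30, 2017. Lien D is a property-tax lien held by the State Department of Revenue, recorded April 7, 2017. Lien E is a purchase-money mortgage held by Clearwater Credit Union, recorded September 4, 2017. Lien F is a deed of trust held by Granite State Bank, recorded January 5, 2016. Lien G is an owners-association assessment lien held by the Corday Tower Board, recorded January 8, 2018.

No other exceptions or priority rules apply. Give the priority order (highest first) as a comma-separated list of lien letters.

Adjusting effective dates: B is treated as recorded April 12, 2017, the work-commencement date; E relates back to the deed date August 15, 2017.
As an owners-association assessment lien, G is senior to every other lien.
The other liens, earliest effective date first: F (January 5, 2016), A (October 29, 2016), D (April 7, 2017), B (April 12, 2017), E (August 15, 2017), C (November 30, 2017).

G, F, A, D, B, E, C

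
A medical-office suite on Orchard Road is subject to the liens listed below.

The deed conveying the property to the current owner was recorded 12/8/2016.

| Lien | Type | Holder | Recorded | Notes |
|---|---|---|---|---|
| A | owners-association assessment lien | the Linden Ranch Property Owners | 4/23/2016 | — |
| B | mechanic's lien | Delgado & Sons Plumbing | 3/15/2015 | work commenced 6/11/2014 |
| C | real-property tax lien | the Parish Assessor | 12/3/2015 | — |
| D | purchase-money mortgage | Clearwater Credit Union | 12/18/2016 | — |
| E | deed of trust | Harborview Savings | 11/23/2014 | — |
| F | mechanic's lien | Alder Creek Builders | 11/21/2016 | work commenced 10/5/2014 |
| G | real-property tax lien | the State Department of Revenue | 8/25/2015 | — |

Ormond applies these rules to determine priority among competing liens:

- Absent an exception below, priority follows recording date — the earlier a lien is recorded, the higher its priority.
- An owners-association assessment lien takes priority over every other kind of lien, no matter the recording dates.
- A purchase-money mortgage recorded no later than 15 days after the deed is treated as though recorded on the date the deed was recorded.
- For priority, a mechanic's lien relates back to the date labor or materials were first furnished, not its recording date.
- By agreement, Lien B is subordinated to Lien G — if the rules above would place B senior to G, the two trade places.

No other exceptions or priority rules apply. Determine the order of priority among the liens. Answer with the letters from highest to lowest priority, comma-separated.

A, G, F, E, B, C, D

First, effective dates: B relates back to 6/11/2014 (work commenced); D's effective date is the deed date, 12/8/2016; F is treated as recorded 10/5/2014, the work-commencement date.
A is an owners-association assessment lien, so it outranks all other liens regardless of date.
Remaining liens by effective date: B (6/11/2014), F (10/5/2014), E (11/23/2014), G (8/25/2015), C (12/3/2015), D (12/8/2016).
The subordination applies — B was senior to G — so B and G swap.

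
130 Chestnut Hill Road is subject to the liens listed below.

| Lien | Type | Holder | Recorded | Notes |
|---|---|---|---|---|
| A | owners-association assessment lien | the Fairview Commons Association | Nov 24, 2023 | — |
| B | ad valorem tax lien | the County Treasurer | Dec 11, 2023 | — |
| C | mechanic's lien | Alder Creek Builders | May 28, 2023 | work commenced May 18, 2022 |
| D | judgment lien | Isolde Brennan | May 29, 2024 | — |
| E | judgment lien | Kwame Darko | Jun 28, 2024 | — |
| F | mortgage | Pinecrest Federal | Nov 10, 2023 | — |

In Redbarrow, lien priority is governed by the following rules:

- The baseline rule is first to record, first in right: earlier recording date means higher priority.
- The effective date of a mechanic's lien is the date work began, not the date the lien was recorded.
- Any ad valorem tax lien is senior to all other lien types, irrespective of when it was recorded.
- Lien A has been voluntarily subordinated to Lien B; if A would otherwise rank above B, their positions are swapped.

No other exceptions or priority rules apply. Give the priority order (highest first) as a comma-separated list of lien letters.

B, C, F, A, D, E

First, effective dates: C is treated as recorded May 18, 2022, the work-commencement date.
B, as an ad valorem tax lien, has superpriority and ranks first.
Ordering the rest by effective date: C (May 18, 2022), F (Nov 10, 2023), A (Nov 24, 2023), D (May 29, 2024), E (Jun 28, 2024).
Since A is not senior to B, the subordination leaves the order unchanged.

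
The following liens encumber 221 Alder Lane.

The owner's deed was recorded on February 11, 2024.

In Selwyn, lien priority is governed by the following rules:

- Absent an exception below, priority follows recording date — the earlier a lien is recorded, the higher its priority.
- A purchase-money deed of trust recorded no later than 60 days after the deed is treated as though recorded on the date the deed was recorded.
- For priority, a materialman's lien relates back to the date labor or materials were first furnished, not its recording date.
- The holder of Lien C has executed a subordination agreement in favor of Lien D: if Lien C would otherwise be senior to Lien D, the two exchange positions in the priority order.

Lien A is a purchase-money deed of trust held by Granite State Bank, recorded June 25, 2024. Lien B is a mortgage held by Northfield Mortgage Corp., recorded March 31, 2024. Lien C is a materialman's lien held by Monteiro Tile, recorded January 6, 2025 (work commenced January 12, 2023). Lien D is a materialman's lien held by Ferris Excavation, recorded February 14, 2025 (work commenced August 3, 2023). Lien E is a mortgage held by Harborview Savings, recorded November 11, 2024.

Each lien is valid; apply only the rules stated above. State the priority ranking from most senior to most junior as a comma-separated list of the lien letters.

D, C, B, A, E

Effective dates: A missed the 60-day window (135 days after the deed), so its recording date stands; C's effective date is January 12, 2023, when work began; D is treated as recorded August 3, 2023, the work-commencement date.
By effective date: C (January 12, 2023), D (August 3, 2023), B (March 31, 2024), A (June 25, 2024), E (November 11, 2024).
Because C would otherwise rank above D, the subordination swaps them.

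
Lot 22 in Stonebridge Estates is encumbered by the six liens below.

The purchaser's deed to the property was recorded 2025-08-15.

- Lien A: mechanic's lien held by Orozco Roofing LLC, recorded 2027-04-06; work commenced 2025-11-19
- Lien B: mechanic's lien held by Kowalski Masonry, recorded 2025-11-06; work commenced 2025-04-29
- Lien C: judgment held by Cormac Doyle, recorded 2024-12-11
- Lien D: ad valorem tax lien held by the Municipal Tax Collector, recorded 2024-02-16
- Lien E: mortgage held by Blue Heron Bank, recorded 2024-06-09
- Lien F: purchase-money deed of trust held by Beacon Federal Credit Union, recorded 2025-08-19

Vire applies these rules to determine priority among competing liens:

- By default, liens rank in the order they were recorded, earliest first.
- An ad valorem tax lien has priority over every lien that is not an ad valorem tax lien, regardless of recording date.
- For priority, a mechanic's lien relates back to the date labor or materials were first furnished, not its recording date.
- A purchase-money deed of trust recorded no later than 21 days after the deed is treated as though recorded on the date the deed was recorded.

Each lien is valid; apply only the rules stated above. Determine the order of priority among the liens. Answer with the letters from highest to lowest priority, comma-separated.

Effective dates after the stated exceptions: A relates back to 2025-11-19 (work commenced); B relates back to 2025-04-29 (work commenced); F was recorded within the 21-day window, so its effective date is the deed date 2025-08-15.
D, as an ad valorem tax lien, has superpriority and ranks first.
Among the remaining liens, by effective date: E (2024-06-09), C (2024-12-11), B (2025-04-29), F (2025-08-15), A (2025-11-19).

D, E, C, B, F, A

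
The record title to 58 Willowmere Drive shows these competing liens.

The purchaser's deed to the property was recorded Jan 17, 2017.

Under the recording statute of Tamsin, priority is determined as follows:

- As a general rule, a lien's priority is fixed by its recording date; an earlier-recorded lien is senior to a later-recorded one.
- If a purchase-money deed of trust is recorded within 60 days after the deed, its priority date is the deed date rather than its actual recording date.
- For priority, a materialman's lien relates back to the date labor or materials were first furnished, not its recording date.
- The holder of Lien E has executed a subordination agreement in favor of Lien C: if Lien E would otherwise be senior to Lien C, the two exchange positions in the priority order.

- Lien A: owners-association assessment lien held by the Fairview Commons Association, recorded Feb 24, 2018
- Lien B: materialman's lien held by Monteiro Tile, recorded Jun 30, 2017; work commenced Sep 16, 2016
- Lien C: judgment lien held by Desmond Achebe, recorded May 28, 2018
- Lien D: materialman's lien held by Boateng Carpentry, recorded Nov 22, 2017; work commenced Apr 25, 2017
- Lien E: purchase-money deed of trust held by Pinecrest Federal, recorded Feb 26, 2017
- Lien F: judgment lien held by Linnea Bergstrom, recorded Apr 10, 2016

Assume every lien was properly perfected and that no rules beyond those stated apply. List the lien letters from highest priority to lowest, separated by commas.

First, effective dates: B's effective date is Sep 16, 2016, when work began; D's effective date is Apr 25, 2017, when work began; E's effective date is the deed date, Jan 17, 2017.
By effective date, earliest first: F (Apr 10, 2016), B (Sep 16, 2016), E (Jan 17, 2017), D (Apr 25, 2017), A (Feb 24, 2018), C (May 28, 2018).
The subordination applies — E was senior to C — so E and C swap.

F, B, C, D, A, E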